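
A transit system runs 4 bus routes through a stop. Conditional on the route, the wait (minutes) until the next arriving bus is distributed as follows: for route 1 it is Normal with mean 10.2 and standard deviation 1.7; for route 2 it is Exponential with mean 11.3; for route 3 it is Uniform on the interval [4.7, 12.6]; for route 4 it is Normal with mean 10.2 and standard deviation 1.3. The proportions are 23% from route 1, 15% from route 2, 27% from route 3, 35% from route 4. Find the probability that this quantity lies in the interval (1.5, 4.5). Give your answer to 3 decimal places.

Conditional on each route, P(1.5 < X < 4.5): 1: 0.000399634; 2: 0.204182; 3: 0; 4: 5.80953e-06.
By total probability, P(1.5 < X < 4.5) = 0.23·0.000399634 + 0.15·0.204182 + 0.27·0 + 0.35·5.80953e-06 = 0.0307213.

0.031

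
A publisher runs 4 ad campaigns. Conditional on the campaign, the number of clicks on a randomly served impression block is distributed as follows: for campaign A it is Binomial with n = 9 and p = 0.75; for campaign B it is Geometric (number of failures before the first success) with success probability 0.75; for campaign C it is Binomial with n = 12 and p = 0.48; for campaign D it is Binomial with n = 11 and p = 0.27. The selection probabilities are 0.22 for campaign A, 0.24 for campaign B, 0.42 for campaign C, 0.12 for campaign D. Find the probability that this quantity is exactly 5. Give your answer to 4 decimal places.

0.1250

Conditional on each campaign, P(X = 5): A: 0.116798; B: 0.000732422; C: 0.20747; D: 0.100322.
By total probability, P(X = 5) = 0.22·0.116798 + 0.24·0.000732422 + 0.42·0.20747 + 0.12·0.100322 = 0.125047.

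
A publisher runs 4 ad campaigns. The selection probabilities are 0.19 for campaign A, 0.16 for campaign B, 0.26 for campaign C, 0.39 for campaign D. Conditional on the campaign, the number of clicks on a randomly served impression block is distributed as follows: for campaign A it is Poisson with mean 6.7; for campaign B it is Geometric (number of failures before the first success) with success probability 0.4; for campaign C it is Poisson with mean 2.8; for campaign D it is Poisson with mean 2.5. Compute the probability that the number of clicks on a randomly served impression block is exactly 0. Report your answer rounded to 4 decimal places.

0.1121

Conditional on each campaign, P(X = 0): A: 0.00123091; B: 0.4; C: 0.0608101; D: 0.082085.
By total probability, P(X = 0) = 0.19·0.00123091 + 0.16·0.4 + 0.26·0.0608101 + 0.39·0.082085 = 0.112058.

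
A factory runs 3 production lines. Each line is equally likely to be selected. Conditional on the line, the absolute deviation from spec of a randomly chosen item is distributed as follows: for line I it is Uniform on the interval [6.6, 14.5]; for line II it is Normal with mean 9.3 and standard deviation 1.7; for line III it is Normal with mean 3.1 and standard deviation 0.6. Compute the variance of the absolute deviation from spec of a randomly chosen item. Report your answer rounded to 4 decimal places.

Per component, I: μ=10.55, E[X²]=116.503; II: μ=9.3, E[X²]=89.38; III: μ=3.1, E[X²]=9.97.
E[X] = 0.333333·10.55 + 0.333333·9.3 + 0.333333·3.1 = 7.65.
E[X²] = 0.333333·116.503 + 0.333333·89.38 + 0.333333·9.97 = 71.9511.
Var(X) = E[X²] − (E[X])² = 71.9511 − 58.5225 = 13.4286.

13.4286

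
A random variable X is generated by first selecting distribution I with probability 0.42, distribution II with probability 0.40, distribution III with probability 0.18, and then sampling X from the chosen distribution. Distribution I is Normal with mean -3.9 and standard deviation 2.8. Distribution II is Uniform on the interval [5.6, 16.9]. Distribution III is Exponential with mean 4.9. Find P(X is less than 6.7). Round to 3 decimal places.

0.593

Conditional on each component, P(X < 6.7): I: 0.999923; II: 0.0973451; III: 0.745218.
By total probability, P(X < 6.7) = 0.42·0.999923 + 0.4·0.0973451 + 0.18·0.745218 = 0.593045.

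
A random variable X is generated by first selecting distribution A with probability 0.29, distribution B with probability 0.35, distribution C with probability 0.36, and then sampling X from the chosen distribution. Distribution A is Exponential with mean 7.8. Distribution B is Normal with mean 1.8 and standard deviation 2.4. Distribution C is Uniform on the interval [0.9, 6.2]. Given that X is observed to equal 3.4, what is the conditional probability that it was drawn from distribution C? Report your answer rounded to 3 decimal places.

Likelihoods f(3.4 | ·): A: 0.0829082; B: 0.133103; C: 0.188679.
Posterior ∝ prior × likelihood. Numerator for C: 0.36·0.188679 = 0.0679245.
Normalizing constant: 0.29·0.0829082 + 0.35·0.133103 + 0.36·0.188679 = 0.138554.
P(C | observation) = 0.0679245 / 0.138554 = 0.490238.

0.490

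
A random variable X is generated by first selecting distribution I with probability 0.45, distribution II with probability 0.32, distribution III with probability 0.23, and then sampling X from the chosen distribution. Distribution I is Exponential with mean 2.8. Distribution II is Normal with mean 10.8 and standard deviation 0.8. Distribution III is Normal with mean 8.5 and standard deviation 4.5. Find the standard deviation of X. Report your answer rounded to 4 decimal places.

Per component, I: μ=2.8, E[X²]=15.68; II: μ=10.8, E[X²]=117.28; III: μ=8.5, E[X²]=92.5.
E[X] = 0.45·2.8 + 0.32·10.8 + 0.23·8.5 = 6.671.
E[X²] = 0.45·15.68 + 0.32·117.28 + 0.23·92.5 = 65.8606.
Var(X) = E[X²] − (E[X])² = 65.8606 − 44.5022 = 21.3584.
SD(X) = √21.3584 = 4.62151.

4.6215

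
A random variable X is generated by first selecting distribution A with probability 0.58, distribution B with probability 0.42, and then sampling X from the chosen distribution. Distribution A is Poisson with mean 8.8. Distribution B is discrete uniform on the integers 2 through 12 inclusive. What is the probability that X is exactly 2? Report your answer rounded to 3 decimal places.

Conditional on each component, P(X = 2): A: 0.00583638; B: 0.0909091.
By total probability, P(X = 2) = 0.58·0.00583638 + 0.42·0.0909091 = 0.0415669.

0.042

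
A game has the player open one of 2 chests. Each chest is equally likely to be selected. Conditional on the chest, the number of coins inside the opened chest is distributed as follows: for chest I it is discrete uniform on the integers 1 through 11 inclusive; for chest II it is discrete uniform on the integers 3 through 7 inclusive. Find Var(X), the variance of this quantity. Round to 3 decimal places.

6.250

Per component, I: μ=6, E[X²]=46; II: μ=5, E[X²]=27.
E[X] = 0.5·6 + 0.5·5 = 5.5.
E[X²] = 0.5·46 + 0.5·27 = 36.5.
Var(X) = E[X²] − (E[X])² = 36.5 − 30.25 = 6.25.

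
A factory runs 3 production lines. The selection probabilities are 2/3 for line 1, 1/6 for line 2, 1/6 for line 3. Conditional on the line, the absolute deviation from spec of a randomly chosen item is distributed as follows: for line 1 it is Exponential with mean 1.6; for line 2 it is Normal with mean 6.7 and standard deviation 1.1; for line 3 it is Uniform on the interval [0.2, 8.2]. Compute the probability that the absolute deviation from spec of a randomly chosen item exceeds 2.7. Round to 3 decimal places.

Conditional on each line, P(X > 2.7): 1: 0.184981; 2: 0.999862; 3: 0.6875.
By total probability, P(X > 2.7) = 0.666667·0.184981 + 0.166667·0.999862 + 0.166667·0.6875 = 0.404548.

0.405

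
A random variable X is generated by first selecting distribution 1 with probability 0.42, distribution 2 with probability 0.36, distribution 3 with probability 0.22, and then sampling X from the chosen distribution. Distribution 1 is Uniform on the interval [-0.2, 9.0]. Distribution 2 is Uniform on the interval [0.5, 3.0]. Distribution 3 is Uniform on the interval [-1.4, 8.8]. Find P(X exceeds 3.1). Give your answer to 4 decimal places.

Conditional on each component, P(X > 3.1): 1: 0.641304; 2: 0; 3: 0.558824.
By total probability, P(X > 3.1) = 0.42·0.641304 + 0.36·0 + 0.22·0.558824 = 0.392289.

0.3923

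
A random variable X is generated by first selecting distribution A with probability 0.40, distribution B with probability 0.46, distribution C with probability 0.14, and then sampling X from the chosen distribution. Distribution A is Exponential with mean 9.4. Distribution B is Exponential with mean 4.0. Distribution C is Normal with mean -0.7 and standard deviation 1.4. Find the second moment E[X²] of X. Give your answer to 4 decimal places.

For each component E[X²] = Var + (mean)², giving A: 176.72; B: 32; C: 2.45.
Overall E[X²] = 0.4·176.72 + 0.46·32 + 0.14·2.45 = 85.751.

85.7510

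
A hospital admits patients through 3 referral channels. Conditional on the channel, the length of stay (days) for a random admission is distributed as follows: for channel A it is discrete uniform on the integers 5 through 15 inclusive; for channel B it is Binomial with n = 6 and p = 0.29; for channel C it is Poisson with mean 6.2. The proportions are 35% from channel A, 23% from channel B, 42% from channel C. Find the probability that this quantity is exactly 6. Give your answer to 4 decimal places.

Conditional on each channel, P(X = 6): A: 0.0909091; B: 0.000594823; C: 0.1601.
By total probability, P(X = 6) = 0.35·0.0909091 + 0.23·0.000594823 + 0.42·0.1601 = 0.0991971.

0.0992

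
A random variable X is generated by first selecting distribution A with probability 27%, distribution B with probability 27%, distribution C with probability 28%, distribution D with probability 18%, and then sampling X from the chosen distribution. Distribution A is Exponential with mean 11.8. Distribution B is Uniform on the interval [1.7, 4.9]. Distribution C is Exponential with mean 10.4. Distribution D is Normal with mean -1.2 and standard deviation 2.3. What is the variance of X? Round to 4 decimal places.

Per component, A: μ=11.8, E[X²]=278.48; B: μ=3.3, E[X²]=11.7433; C: μ=10.4, E[X²]=216.32; D: μ=-1.2, E[X²]=6.73.
E[X] = 0.27·11.8 + 0.27·3.3 + 0.28·10.4 + 0.18·-1.2 = 6.773.
E[X²] = 0.27·278.48 + 0.27·11.7433 + 0.28·216.32 + 0.18·6.73 = 140.141.
Var(X) = E[X²] − (E[X])² = 140.141 − 45.8735 = 94.2678.

94.2678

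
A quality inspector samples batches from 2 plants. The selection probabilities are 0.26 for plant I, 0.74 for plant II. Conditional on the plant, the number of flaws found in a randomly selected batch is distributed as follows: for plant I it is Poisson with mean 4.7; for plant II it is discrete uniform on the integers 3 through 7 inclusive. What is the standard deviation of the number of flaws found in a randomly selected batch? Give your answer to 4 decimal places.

Per component, I: μ=4.7, E[X²]=26.79; II: μ=5, E[X²]=27.
E[X] = 0.26·4.7 + 0.74·5 = 4.922.
E[X²] = 0.26·26.79 + 0.74·27 = 26.9454.
Var(X) = E[X²] − (E[X])² = 26.9454 − 24.2261 = 2.71932.
SD(X) = √2.71932 = 1.64903.

1.6490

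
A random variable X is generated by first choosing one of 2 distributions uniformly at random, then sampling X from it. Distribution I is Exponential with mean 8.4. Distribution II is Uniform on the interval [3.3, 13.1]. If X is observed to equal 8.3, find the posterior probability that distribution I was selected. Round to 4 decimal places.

0.3028

Likelihoods f(8.3 | ·): I: 0.0443197; II: 0.102041.
Posterior ∝ prior × likelihood. Numerator for I: 0.5·0.0443197 = 0.0221598.
Normalizing constant: 0.5·0.0443197 + 0.5·0.102041 = 0.0731802.
P(I | observation) = 0.0221598 / 0.0731802 = 0.302812.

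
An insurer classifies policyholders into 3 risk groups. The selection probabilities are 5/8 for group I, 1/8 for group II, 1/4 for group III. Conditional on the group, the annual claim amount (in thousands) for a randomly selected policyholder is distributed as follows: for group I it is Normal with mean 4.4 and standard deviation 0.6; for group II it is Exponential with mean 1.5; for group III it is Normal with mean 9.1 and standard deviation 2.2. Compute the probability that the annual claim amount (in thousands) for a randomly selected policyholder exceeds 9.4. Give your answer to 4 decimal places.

Conditional on each group, P(X > 9.4): I: 0; II: 0.00189855; III: 0.445767.
By total probability, P(X > 9.4) = 0.625·0 + 0.125·0.00189855 + 0.25·0.445767 = 0.111679.

0.1117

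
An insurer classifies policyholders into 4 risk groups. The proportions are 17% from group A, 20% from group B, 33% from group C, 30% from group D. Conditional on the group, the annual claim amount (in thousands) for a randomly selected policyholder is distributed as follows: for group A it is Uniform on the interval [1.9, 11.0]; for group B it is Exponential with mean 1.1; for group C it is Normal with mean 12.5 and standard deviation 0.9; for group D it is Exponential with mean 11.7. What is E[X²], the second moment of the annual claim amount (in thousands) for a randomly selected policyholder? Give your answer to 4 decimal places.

142.6934

For each component E[X²] = Var + (mean)², giving A: 48.5033; B: 2.42; C: 157.06; D: 273.78.
Overall E[X²] = 0.17·48.5033 + 0.2·2.42 + 0.33·157.06 + 0.3·273.78 = 142.693.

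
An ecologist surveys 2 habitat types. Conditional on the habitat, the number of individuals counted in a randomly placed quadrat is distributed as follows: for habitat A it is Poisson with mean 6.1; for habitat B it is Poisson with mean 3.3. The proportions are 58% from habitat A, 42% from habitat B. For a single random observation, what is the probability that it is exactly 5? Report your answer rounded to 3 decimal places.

0.142

Conditional on each habitat, P(X = 5): A: 0.15786; B: 0.120286.
By total probability, P(X = 5) = 0.58·0.15786 + 0.42·0.120286 = 0.142079.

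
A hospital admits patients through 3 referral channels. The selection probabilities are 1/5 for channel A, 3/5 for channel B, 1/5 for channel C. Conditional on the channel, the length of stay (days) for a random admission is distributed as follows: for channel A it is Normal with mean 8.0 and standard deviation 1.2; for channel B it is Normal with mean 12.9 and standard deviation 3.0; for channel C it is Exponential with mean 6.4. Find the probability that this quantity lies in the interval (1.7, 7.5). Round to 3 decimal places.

0.181

Conditional on each channel, P(1.7 < X < 7.5): A: 0.338461; B: 0.0358358; C: 0.456941.
By total probability, P(1.7 < X < 7.5) = 0.2·0.338461 + 0.6·0.0358358 + 0.2·0.456941 = 0.180582.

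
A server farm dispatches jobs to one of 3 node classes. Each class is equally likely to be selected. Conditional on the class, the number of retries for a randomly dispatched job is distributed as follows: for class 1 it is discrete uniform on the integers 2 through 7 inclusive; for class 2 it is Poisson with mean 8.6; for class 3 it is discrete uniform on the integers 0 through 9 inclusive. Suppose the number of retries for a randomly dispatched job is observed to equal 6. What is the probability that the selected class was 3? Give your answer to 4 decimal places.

Likelihoods P(X=6 | ·): 1: 0.166667; 2: 0.103449; 3: 0.1.
Posterior ∝ prior × likelihood. Numerator for 3: 0.333333·0.1 = 0.0333333.
Normalizing constant: 0.333333·0.166667 + 0.333333·0.103449 + 0.333333·0.1 = 0.123372.
P(3 | observation) = 0.0333333 / 0.123372 = 0.270186.

0.2702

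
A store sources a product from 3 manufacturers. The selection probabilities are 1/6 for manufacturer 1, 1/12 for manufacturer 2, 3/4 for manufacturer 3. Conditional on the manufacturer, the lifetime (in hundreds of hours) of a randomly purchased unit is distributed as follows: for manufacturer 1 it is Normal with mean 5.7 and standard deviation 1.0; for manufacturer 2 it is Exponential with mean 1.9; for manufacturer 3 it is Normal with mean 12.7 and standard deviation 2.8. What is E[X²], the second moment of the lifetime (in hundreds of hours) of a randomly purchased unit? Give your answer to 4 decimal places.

133.0308

For each component E[X²] = Var + (mean)², giving 1: 33.49; 2: 7.22; 3: 169.13.
Overall E[X²] = 0.166667·33.49 + 0.0833333·7.22 + 0.75·169.13 = 133.031.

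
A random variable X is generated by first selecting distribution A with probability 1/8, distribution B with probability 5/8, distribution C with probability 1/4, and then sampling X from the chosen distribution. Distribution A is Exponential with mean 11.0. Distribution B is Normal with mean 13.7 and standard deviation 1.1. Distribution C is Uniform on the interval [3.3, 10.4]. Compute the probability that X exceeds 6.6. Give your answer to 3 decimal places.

0.827

Conditional on each component, P(X > 6.6): A: 0.548812; B: 1; C: 0.535211.
By total probability, P(X > 6.6) = 0.125·0.548812 + 0.625·1 + 0.25·0.535211 = 0.827404.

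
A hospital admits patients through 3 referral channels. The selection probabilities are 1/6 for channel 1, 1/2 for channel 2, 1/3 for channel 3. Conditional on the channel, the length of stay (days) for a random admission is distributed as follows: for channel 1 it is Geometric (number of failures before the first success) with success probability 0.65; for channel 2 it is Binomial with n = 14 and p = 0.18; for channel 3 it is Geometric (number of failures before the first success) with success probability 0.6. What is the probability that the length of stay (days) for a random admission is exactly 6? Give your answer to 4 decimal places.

Conditional on each channel, P(X = 6): 1: 0.00119487; 2: 0.0208786; 3: 0.0024576.
By total probability, P(X = 6) = 0.166667·0.00119487 + 0.5·0.0208786 + 0.333333·0.0024576 = 0.0114576.

0.0115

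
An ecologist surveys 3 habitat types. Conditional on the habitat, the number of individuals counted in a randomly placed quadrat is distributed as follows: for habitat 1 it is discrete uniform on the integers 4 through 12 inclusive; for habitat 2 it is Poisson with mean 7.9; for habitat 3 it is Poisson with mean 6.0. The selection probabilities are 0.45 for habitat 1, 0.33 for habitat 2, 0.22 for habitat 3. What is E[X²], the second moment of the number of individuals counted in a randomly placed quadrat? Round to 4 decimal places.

For each component E[X²] = Var + (mean)², giving 1: 70.6667; 2: 70.31; 3: 42.
Overall E[X²] = 0.45·70.6667 + 0.33·70.31 + 0.22·42 = 64.2423.

64.2423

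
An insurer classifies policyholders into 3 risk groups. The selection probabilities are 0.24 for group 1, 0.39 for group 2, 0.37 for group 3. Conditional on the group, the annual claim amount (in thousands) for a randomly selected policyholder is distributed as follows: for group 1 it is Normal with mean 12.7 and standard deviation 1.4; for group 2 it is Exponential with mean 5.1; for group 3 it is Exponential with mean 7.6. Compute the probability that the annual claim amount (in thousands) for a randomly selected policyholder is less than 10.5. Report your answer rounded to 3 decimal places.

0.631

Conditional on each group, P(X < 10.5): 1: 0.0580416; 2: 0.872396; 3: 0.748818.
By total probability, P(X < 10.5) = 0.24·0.0580416 + 0.39·0.872396 + 0.37·0.748818 = 0.631227.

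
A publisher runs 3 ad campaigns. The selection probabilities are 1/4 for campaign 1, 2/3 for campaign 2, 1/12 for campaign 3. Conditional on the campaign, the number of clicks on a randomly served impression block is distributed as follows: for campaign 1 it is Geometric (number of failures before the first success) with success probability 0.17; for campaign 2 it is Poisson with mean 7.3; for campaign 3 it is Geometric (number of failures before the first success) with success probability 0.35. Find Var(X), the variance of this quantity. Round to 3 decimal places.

15.299

Per component, 1: μ=4.88235, E[X²]=52.5571; 2: μ=7.3, E[X²]=60.59; 3: μ=1.85714, E[X²]=8.7551.
E[X] = 0.25·4.88235 + 0.666667·7.3 + 0.0833333·1.85714 = 6.24202.
E[X²] = 0.25·52.5571 + 0.666667·60.59 + 0.0833333·8.7551 = 54.2622.
Var(X) = E[X²] − (E[X])² = 54.2622 − 38.9628 = 15.2994.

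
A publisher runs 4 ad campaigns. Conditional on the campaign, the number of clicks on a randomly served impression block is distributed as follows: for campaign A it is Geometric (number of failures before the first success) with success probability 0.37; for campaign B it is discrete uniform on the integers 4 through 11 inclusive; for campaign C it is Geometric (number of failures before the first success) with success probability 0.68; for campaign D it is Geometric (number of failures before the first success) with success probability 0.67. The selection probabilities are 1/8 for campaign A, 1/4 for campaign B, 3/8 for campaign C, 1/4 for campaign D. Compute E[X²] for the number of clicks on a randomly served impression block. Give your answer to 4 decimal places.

For each component E[X²] = Var + (mean)², giving A: 7.5011; B: 61.5; C: 0.913495; D: 0.977723.
Overall E[X²] = 0.125·7.5011 + 0.25·61.5 + 0.375·0.913495 + 0.25·0.977723 = 16.8996.

16.8996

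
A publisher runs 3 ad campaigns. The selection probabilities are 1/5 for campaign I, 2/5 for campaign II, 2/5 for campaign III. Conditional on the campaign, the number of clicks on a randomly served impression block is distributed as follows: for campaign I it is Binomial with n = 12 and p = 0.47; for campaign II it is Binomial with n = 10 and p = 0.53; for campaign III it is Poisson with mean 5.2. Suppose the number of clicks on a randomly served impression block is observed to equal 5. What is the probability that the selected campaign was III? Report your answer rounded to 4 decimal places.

0.3341

Likelihoods P(X=5 | ·): I: 0.213376; II: 0.241696; III: 0.174785.
Posterior ∝ prior × likelihood. Numerator for III: 0.4·0.174785 = 0.069914.
Normalizing constant: 0.2·0.213376 + 0.4·0.241696 + 0.4·0.174785 = 0.209268.
P(III | observation) = 0.069914 / 0.209268 = 0.334089.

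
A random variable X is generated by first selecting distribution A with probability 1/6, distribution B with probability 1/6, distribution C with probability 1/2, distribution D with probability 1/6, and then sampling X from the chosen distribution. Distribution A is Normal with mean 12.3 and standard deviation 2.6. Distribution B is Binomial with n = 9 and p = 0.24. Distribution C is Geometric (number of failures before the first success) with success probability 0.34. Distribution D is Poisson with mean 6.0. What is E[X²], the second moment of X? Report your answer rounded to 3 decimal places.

For each component E[X²] = Var + (mean)², giving A: 158.05; B: 6.3072; C: 9.47751; D: 42.
Overall E[X²] = 0.166667·158.05 + 0.166667·6.3072 + 0.5·9.47751 + 0.166667·42 = 39.1316.

39.132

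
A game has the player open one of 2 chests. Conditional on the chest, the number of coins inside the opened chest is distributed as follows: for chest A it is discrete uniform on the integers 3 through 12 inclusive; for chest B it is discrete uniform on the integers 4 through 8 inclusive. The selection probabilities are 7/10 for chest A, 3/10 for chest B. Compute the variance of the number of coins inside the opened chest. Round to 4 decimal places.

6.8475

Per component, A: μ=7.5, E[X²]=64.5; B: μ=6, E[X²]=38.
E[X] = 0.7·7.5 + 0.3·6 = 7.05.
E[X²] = 0.7·64.5 + 0.3·38 = 56.55.
Var(X) = E[X²] − (E[X])² = 56.55 − 49.7025 = 6.8475.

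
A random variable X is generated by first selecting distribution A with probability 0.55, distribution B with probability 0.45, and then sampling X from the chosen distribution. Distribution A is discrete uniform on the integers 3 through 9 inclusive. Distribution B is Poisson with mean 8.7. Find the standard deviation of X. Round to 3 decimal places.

2.814

Per component, A: μ=6, E[X²]=40; B: μ=8.7, E[X²]=84.39.
E[X] = 0.55·6 + 0.45·8.7 = 7.215.
E[X²] = 0.55·40 + 0.45·84.39 = 59.9755.
Var(X) = E[X²] − (E[X])² = 59.9755 − 52.0562 = 7.91927.
SD(X) = √7.91927 = 2.81412.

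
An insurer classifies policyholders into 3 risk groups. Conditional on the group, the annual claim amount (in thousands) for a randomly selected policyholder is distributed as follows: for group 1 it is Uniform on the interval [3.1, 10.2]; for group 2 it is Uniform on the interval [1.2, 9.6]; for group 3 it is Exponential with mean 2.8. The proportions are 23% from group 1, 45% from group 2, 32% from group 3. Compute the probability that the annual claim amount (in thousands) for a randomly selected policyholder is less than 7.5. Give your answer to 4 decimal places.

0.7781

Conditional on each group, P(X < 7.5): 1: 0.619718; 2: 0.75; 3: 0.931339.
By total probability, P(X < 7.5) = 0.23·0.619718 + 0.45·0.75 + 0.32·0.931339 = 0.778064.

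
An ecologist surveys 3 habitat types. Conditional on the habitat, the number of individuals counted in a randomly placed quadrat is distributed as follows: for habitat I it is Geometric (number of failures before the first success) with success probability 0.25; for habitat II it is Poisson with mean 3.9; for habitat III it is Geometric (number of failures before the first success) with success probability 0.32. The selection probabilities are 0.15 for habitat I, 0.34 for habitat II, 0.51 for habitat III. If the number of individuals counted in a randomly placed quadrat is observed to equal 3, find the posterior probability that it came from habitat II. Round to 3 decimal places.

0.503

Likelihoods P(X=3 | ·): I: 0.105469; II: 0.200122; III: 0.100618.
Posterior ∝ prior × likelihood. Numerator for II: 0.34·0.200122 = 0.0680414.
Normalizing constant: 0.15·0.105469 + 0.34·0.200122 + 0.51·0.100618 = 0.135177.
P(II | observation) = 0.0680414 / 0.135177 = 0.50335.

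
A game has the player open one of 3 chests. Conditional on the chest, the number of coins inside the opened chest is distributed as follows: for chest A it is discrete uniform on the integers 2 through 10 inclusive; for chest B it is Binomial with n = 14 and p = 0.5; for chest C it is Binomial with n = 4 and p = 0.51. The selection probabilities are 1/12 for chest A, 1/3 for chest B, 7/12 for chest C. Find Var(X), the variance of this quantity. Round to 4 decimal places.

Per component, A: μ=6, E[X²]=42.6667; B: μ=7, E[X²]=52.5; C: μ=2.04, E[X²]=5.1612.
E[X] = 0.0833333·6 + 0.333333·7 + 0.583333·2.04 = 4.02333.
E[X²] = 0.0833333·42.6667 + 0.333333·52.5 + 0.583333·5.1612 = 24.0663.
Var(X) = E[X²] − (E[X])² = 24.0663 − 16.1872 = 7.87904.

7.8790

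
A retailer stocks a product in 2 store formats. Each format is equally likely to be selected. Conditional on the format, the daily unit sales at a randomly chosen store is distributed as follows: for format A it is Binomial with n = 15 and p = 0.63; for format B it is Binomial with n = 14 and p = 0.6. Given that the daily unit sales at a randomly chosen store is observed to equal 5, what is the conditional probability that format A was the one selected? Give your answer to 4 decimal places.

0.2599

Likelihoods P(X=5 | ·): A: 0.014331; B: 0.0408094.
Posterior ∝ prior × likelihood. Numerator for A: 0.5·0.014331 = 0.00716548.
Normalizing constant: 0.5·0.014331 + 0.5·0.0408094 = 0.0275702.
P(A | observation) = 0.00716548 / 0.0275702 = 0.2599.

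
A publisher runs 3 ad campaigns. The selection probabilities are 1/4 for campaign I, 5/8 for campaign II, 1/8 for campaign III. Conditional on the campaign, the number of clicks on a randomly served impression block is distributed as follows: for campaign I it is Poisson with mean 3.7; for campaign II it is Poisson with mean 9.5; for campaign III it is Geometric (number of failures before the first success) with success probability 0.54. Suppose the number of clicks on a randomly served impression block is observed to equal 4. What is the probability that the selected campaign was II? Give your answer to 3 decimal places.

0.236

Likelihoods P(X=4 | ·): I: 0.193066; II: 0.025403; III: 0.0241783.
Posterior ∝ prior × likelihood. Numerator for II: 0.625·0.025403 = 0.0158769.
Normalizing constant: 0.25·0.193066 + 0.625·0.025403 + 0.125·0.0241783 = 0.0671657.
P(II | observation) = 0.0158769 / 0.0671657 = 0.236384.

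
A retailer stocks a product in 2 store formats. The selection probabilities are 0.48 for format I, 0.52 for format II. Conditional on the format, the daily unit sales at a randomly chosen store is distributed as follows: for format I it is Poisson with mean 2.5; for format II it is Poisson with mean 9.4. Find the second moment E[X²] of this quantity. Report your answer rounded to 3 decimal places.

For each component E[X²] = Var + (mean)², giving I: 8.75; II: 97.76.
Overall E[X²] = 0.48·8.75 + 0.52·97.76 = 55.0352.

55.035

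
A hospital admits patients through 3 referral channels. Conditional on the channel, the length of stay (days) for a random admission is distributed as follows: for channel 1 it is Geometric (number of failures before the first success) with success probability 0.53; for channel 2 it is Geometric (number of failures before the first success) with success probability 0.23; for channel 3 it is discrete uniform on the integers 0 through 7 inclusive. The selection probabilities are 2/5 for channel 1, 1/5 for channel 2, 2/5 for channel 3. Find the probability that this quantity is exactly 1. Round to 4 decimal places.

0.1851

Conditional on each channel, P(X = 1): 1: 0.2491; 2: 0.1771; 3: 0.125.
By total probability, P(X = 1) = 0.4·0.2491 + 0.2·0.1771 + 0.4·0.125 = 0.18506.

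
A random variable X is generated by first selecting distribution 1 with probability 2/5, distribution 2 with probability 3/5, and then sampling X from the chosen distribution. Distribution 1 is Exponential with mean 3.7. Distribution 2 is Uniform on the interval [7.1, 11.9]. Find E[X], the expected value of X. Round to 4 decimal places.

Component means — 1: 3.7; 2: 9.5.
E[X] = 0.4·3.7 + 0.6·9.5 = 7.18.

7.1800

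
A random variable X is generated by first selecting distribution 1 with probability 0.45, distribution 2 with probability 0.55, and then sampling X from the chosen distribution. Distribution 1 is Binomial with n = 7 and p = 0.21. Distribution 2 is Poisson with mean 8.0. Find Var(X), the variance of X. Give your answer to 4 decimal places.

15.4762

Per component, 1: μ=1.47, E[X²]=3.3222; 2: μ=8, E[X²]=72.
E[X] = 0.45·1.47 + 0.55·8 = 5.0615.
E[X²] = 0.45·3.3222 + 0.55·72 = 41.095.
Var(X) = E[X²] − (E[X])² = 41.095 − 25.6188 = 15.4762.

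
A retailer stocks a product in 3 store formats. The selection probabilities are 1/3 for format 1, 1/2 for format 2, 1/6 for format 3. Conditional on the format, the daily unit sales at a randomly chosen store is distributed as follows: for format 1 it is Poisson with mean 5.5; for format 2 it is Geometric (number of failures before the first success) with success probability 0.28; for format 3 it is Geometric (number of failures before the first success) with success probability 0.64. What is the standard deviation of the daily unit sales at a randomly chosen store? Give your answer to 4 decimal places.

3.1132

Per component, 1: μ=5.5, E[X²]=35.75; 2: μ=2.57143, E[X²]=15.7959; 3: μ=0.5625, E[X²]=1.19531.
E[X] = 0.333333·5.5 + 0.5·2.57143 + 0.166667·0.5625 = 3.2128.
E[X²] = 0.333333·35.75 + 0.5·15.7959 + 0.166667·1.19531 = 20.0138.
Var(X) = E[X²] − (E[X])² = 20.0138 − 10.3221 = 9.69178.
SD(X) = √9.69178 = 3.11316.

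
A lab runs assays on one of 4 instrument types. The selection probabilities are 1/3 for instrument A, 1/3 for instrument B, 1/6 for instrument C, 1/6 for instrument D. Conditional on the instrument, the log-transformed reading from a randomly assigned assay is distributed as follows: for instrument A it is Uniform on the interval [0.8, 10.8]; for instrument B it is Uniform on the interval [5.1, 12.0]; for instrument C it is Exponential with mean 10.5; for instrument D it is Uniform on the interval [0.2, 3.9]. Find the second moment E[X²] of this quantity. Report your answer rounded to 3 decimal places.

For each component E[X²] = Var + (mean)², giving A: 41.9733; B: 77.07; C: 220.5; D: 5.34333.
Overall E[X²] = 0.333333·41.9733 + 0.333333·77.07 + 0.166667·220.5 + 0.166667·5.34333 = 77.3217.

77.322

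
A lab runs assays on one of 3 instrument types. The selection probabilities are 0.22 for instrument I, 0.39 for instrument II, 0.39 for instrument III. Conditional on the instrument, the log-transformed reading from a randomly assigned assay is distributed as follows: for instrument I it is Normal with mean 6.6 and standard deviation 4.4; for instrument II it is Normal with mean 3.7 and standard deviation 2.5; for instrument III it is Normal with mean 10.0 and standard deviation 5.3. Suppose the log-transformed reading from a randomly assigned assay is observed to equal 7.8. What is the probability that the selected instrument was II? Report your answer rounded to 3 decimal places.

0.260

Likelihoods f(7.8 | ·): I: 0.0873587; II: 0.0415844; III: 0.0690588.
Posterior ∝ prior × likelihood. Numerator for II: 0.39·0.0415844 = 0.0162179.
Normalizing constant: 0.22·0.0873587 + 0.39·0.0415844 + 0.39·0.0690588 = 0.0623698.
P(II | observation) = 0.0162179 / 0.0623698 = 0.260029.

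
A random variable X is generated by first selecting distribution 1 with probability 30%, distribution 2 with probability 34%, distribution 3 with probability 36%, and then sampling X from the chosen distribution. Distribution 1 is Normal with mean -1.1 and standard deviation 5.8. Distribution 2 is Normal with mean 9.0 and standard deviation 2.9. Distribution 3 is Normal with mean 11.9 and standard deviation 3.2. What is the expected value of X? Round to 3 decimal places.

7.014

Component means — 1: -1.1; 2: 9; 3: 11.9.
E[X] = 0.3·-1.1 + 0.34·9 + 0.36·11.9 = 7.014.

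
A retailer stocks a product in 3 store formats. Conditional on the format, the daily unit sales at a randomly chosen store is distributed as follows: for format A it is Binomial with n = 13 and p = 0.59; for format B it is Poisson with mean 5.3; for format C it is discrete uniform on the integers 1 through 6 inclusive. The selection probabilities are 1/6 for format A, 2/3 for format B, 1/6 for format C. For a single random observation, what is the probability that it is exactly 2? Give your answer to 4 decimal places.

Conditional on each format, P(X = 2): A: 0.00149424; B: 0.0701069; C: 0.166667.
By total probability, P(X = 2) = 0.166667·0.00149424 + 0.666667·0.0701069 + 0.166667·0.166667 = 0.0747648.

0.0748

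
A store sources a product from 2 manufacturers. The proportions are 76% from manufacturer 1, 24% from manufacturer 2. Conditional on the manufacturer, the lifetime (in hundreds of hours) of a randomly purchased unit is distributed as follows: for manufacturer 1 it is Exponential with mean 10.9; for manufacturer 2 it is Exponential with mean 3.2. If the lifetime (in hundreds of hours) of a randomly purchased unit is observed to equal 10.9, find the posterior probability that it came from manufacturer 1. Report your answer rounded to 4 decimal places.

0.9116

Likelihoods f(10.9 | ·): 1: 0.0337504; 2: 0.0103642.
Posterior ∝ prior × likelihood. Numerator for 1: 0.76·0.0337504 = 0.0256503.
Normalizing constant: 0.76·0.0337504 + 0.24·0.0103642 = 0.0281377.
P(1 | observation) = 0.0256503 / 0.0281377 = 0.911599.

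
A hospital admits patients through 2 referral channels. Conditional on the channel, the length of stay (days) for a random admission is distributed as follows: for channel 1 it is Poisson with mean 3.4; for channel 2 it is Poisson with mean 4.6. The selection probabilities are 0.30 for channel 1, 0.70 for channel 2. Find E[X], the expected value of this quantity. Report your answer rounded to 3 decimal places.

Component means — 1: 3.4; 2: 4.6.
E[X] = 0.3·3.4 + 0.7·4.6 = 4.24.

4.240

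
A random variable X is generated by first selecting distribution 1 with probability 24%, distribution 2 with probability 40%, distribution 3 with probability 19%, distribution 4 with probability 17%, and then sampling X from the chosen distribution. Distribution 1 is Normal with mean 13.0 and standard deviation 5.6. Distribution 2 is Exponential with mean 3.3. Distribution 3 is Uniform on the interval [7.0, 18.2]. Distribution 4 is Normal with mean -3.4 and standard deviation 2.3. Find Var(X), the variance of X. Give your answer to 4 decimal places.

Per component, 1: μ=13, E[X²]=200.36; 2: μ=3.3, E[X²]=21.78; 3: μ=12.6, E[X²]=169.213; 4: μ=-3.4, E[X²]=16.85.
E[X] = 0.24·13 + 0.4·3.3 + 0.19·12.6 + 0.17·-3.4 = 6.256.
E[X²] = 0.24·200.36 + 0.4·21.78 + 0.19·169.213 + 0.17·16.85 = 91.8134.
Var(X) = E[X²] − (E[X])² = 91.8134 − 39.1375 = 52.6759.

52.6759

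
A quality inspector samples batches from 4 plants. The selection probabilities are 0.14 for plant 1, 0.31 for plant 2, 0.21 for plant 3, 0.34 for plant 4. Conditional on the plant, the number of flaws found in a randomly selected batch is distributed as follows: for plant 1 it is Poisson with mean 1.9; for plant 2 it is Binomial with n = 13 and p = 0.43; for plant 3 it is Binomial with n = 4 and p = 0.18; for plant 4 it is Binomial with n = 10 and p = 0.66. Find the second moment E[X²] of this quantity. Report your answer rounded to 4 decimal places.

For each component E[X²] = Var + (mean)², giving 1: 5.51; 2: 34.4344; 3: 1.1088; 4: 45.804.
Overall E[X²] = 0.14·5.51 + 0.31·34.4344 + 0.21·1.1088 + 0.34·45.804 = 27.2523.

27.2523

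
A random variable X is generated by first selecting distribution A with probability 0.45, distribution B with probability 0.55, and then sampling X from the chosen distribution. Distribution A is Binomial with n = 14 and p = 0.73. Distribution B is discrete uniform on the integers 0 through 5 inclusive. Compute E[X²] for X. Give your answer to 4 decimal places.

For each component E[X²] = Var + (mean)², giving A: 107.208; B: 9.16667.
Overall E[X²] = 0.45·107.208 + 0.55·9.16667 = 53.2852.

53.2852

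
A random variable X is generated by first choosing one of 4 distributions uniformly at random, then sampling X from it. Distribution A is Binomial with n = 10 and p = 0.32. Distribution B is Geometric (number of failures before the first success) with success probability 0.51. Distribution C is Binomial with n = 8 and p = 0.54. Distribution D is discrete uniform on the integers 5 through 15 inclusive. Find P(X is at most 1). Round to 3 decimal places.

0.225

Conditional on each component, P(X ≤ 1): A: 0.120618; B: 0.7599; C: 0.0208321; D: 0.
By total probability, P(X ≤ 1) = 0.25·0.120618 + 0.25·0.7599 + 0.25·0.0208321 + 0.25·0 = 0.225338.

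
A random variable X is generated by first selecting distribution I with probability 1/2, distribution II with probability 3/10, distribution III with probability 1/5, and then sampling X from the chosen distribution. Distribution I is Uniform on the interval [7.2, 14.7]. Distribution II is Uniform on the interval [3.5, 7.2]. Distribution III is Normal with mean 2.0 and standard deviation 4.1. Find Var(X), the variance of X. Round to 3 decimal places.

19.436

Per component, I: μ=10.95, E[X²]=124.59; II: μ=5.35, E[X²]=29.7633; III: μ=2, E[X²]=20.81.
E[X] = 0.5·10.95 + 0.3·5.35 + 0.2·2 = 7.48.
E[X²] = 0.5·124.59 + 0.3·29.7633 + 0.2·20.81 = 75.386.
Var(X) = E[X²] − (E[X])² = 75.386 − 55.9504 = 19.4356.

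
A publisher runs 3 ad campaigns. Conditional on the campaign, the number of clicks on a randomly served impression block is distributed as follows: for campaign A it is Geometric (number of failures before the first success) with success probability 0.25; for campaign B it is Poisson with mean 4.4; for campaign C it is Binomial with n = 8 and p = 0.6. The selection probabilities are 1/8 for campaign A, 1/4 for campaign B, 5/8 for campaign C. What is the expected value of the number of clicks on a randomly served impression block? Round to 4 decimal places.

Component means — A: 3; B: 4.4; C: 4.8.
E[X] = 0.125·3 + 0.25·4.4 + 0.625·4.8 = 4.475.

4.4750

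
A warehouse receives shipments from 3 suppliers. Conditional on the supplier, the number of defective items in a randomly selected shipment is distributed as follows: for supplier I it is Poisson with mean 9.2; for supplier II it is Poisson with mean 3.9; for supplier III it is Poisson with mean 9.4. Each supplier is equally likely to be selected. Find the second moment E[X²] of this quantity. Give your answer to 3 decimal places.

70.237

For each component E[X²] = Var + (mean)², giving I: 93.84; II: 19.11; III: 97.76.
Overall E[X²] = 0.333333·93.84 + 0.333333·19.11 + 0.333333·97.76 = 70.2367.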